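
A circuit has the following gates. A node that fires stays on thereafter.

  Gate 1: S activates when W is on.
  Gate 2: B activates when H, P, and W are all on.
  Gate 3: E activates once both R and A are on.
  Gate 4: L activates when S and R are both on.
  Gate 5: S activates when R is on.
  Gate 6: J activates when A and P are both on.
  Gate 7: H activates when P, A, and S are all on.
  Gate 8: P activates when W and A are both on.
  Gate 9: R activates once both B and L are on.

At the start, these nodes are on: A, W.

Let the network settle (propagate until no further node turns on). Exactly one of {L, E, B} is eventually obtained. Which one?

W is on, so S activates (Gate 1).
W and A are on, so P activates (Gate 8).
Gate 7: P, A, and S on → H on.
Gate 2: H, P, and W on → B on.
L would need S and R (Gate 4), but R never turns on. E would need R and A (Gate 3), but R never turns on.

B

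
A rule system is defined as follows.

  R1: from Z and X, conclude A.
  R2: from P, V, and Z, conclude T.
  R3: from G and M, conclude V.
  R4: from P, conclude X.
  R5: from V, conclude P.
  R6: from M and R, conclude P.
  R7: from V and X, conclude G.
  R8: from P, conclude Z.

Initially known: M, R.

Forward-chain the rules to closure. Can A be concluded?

Yes

M and R hold, so P follows (R6).
P holds, so Z follows (R8).
From P, R4 gives X.
Z and X hold, so A follows (R1).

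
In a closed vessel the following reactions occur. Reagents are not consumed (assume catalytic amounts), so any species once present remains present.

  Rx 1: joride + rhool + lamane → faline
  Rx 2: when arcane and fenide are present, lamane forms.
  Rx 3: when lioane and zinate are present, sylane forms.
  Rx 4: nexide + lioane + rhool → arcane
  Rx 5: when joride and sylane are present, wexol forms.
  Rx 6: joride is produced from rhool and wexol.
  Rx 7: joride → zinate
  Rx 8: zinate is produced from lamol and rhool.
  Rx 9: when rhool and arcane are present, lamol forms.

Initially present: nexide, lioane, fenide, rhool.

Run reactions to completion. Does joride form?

No

joride would need rhool and wexol (Rx 6), but wexol never forms.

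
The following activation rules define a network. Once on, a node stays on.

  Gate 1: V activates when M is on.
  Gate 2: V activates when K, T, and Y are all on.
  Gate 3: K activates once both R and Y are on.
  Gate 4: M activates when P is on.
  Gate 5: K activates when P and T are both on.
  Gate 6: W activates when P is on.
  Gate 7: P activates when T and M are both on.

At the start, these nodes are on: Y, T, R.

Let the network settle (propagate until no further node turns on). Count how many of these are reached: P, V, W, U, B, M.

Gate 3: R and Y on → K on.
K, T, and Y are on, so V activates (Gate 2).
P would need T and M (Gate 7), but M never turns on.
V: reached.
W would need P (Gate 6), but P never turns on.
No rule produces U, and it is not given.
No rule produces B, and it is not given.
M would need P (Gate 4), but P never turns on.
Reached: V — 1 of the 6.

1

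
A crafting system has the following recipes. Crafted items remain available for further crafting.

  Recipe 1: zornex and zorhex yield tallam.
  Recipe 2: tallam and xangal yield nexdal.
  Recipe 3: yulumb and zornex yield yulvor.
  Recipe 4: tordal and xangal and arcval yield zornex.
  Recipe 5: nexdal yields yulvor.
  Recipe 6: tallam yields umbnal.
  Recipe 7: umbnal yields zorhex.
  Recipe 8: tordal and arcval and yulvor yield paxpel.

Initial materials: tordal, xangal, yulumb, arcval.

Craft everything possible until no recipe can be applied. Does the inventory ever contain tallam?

tallam would need zornex and zorhex (Recipe 1), but zorhex is never obtained.

No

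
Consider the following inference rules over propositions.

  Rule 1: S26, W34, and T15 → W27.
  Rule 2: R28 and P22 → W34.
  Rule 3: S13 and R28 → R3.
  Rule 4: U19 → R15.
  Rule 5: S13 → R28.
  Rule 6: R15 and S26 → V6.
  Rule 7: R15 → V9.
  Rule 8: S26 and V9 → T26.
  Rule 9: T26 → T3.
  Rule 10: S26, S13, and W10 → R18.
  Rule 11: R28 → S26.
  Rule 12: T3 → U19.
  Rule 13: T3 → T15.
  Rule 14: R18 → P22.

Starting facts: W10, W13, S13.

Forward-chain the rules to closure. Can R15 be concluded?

R15 would need U19 (Rule 4), but U19 is never established.

No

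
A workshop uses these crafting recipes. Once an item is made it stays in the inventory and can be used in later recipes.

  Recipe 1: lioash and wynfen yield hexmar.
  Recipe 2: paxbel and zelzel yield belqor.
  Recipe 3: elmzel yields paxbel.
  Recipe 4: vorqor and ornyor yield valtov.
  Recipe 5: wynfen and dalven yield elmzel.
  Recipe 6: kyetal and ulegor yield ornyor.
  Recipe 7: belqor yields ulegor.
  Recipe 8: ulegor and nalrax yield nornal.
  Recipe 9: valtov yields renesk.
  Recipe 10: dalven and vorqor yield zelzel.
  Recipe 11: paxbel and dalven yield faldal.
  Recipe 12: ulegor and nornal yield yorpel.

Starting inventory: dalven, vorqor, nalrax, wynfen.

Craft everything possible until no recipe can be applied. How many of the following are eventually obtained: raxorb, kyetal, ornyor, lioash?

0

No rule produces raxorb, and it is not given.
No rule produces kyetal, and it is not given.
ornyor would need kyetal and ulegor (Recipe 6), but kyetal is never obtained.
No rule produces lioash, and it is not given.
None of the 4 are reached.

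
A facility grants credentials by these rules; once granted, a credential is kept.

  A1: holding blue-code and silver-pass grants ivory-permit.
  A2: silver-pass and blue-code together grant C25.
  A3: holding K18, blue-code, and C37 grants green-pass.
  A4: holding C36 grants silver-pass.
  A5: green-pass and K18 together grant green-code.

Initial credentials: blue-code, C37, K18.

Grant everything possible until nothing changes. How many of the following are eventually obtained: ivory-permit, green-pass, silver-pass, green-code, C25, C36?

2

Holding K18, blue-code, and C37 grants green-pass (A3).
Holding green-pass and K18 grants green-code (A5).
ivory-permit would need blue-code and silver-pass (A1), but silver-pass is never granted.
green-pass: reached.
silver-pass would need C36 (A4), but C36 is never granted.
green-code: reached.
C25 would need silver-pass and blue-code (A2), but silver-pass is never granted.
No rule produces C36, and it is not given.
Reached: green-pass and green-code — 2 of the 6.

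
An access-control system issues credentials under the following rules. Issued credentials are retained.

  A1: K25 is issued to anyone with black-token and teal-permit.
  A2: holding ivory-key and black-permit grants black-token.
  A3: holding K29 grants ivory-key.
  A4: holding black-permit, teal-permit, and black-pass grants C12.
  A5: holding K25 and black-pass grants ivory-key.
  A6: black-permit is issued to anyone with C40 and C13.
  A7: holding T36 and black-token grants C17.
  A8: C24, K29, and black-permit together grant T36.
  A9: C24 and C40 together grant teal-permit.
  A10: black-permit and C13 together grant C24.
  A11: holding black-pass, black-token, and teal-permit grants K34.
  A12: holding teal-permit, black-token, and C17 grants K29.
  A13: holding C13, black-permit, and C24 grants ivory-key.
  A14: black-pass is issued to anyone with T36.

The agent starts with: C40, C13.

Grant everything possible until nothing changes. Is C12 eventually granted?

No

C12 would need black-permit, teal-permit, and black-pass (A4), but black-pass is never granted.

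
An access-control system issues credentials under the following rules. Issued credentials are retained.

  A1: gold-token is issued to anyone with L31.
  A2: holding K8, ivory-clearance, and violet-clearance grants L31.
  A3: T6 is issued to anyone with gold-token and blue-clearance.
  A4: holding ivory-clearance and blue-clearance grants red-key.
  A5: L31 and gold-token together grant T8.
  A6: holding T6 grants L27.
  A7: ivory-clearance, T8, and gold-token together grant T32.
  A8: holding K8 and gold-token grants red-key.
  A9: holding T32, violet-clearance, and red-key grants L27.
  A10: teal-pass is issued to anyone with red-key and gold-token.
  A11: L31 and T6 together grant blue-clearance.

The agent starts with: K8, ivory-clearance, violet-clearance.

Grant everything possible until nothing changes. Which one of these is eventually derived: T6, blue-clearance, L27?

L27

Holding K8, ivory-clearance, and violet-clearance grants L31 (A2).
Holding L31 grants gold-token (A1).
Holding K8 and gold-token grants red-key (A8).
Holding L31 and gold-token grants T8 (A5).
Holding ivory-clearance, T8, and gold-token grants T32 (A7).
Holding T32, violet-clearance, and red-key grants L27 (A9).
blue-clearance would need L31 and T6 (A11), but T6 is never granted. T6 would need gold-token and blue-clearance (A3), but blue-clearance is never granted.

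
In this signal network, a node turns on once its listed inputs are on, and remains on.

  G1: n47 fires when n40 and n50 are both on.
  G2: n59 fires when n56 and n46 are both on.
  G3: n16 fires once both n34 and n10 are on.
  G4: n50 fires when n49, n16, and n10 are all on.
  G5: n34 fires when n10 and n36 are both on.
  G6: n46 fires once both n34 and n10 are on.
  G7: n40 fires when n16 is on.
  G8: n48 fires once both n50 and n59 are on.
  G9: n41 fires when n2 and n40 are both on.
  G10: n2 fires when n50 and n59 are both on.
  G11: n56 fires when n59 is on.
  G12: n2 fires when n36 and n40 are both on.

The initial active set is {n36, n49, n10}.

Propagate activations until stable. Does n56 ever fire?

No

n56 would need n59 (G11), but n59 never turns on.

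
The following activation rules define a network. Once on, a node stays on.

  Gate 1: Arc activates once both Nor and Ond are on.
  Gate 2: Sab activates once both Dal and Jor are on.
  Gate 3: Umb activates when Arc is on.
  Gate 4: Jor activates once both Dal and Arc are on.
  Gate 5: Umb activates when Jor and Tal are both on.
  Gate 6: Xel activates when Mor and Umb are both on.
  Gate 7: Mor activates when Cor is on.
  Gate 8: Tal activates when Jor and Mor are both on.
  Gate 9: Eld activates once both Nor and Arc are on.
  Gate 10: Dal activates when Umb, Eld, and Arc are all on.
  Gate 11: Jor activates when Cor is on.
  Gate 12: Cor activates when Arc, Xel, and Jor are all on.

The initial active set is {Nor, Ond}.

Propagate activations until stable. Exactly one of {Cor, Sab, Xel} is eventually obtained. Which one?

Nor and Ond are on, so Arc activates (Gate 1).
Nor and Arc are on, so Eld activates (Gate 9).
Arc is on, so Umb activates (Gate 3).
Gate 10: Umb, Eld, and Arc on → Dal on.
Dal and Arc are on, so Jor activates (Gate 4).
Dal and Jor are on, so Sab activates (Gate 2).
Cor would need Arc, Xel, and Jor (Gate 12), but Xel never turns on. Xel would need Mor and Umb (Gate 6), but Mor never turns on.

Sab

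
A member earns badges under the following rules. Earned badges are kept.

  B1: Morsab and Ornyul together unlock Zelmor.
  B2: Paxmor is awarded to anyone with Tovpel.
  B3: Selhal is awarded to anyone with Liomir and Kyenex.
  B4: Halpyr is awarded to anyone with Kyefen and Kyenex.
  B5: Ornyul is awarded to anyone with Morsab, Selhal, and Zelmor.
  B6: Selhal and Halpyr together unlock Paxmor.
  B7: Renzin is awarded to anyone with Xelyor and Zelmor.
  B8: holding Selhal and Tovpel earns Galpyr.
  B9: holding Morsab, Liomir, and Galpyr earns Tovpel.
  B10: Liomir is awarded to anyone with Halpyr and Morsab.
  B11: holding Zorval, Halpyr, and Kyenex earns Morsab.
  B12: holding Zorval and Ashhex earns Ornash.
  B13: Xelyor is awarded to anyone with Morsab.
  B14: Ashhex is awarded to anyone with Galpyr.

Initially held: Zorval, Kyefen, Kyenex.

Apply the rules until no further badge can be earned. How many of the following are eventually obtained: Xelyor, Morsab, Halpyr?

With Kyefen and Kyenex, Halpyr is earned (B4).
With Zorval, Halpyr, and Kyenex, Morsab is earned (B11).
With Morsab, Xelyor is earned (B13).
Xelyor: reached.
Morsab: reached.
Halpyr: reached.
All 3 are reached.

3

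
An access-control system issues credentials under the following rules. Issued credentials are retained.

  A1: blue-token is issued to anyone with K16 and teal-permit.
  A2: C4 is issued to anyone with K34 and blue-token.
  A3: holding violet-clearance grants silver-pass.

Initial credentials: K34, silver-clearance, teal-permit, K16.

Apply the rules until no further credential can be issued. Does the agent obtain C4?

Yes

Holding K16 and teal-permit grants blue-token (A1).
Holding K34 and blue-token grants C4 (A2).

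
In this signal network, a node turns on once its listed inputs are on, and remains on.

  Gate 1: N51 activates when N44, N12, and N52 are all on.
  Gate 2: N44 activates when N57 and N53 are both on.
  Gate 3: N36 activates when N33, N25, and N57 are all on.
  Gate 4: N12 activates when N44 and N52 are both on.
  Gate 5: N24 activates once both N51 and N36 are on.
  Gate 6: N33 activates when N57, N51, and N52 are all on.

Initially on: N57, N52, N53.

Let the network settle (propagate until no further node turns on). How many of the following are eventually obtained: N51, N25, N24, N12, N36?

Gate 2: N57 and N53 on → N44 on.
N44 and N52 are on, so N12 activates (Gate 4).
N44, N12, and N52 are on, so N51 activates (Gate 1).
N51: reached.
No rule produces N25, and it is not given.
N24 would need N51 and N36 (Gate 5), but N36 never turns on.
N12: reached.
N36 would need N33, N25, and N57 (Gate 3), but N25 never turns on.
Reached: N51 and N12 — 2 of the 5.

2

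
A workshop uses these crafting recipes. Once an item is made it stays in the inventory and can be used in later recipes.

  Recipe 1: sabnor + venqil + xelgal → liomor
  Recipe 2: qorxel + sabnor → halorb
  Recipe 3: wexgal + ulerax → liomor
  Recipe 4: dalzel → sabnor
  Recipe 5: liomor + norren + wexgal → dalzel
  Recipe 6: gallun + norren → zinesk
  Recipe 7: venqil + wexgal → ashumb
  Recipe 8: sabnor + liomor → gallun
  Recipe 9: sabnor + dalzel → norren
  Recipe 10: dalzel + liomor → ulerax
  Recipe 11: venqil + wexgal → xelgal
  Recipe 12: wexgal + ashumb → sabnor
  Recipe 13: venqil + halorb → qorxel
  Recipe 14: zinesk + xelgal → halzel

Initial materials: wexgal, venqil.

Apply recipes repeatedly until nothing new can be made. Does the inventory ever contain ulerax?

No

ulerax would need dalzel and liomor (Recipe 10), but dalzel is never obtained.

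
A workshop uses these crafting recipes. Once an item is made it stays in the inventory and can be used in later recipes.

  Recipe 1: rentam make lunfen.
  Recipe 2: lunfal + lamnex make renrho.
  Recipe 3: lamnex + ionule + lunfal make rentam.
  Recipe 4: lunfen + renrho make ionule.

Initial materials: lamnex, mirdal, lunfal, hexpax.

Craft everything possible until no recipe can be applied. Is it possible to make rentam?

No

rentam would need lamnex, ionule, and lunfal (Recipe 3), but ionule is never obtained.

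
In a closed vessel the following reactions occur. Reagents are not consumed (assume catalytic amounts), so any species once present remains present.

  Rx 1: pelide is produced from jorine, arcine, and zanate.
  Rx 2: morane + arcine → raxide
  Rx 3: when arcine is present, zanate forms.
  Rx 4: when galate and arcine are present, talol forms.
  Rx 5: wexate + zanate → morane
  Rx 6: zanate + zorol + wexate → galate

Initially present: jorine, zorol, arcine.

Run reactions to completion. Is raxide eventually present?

raxide would need morane and arcine (Rx 2), but morane never forms.

No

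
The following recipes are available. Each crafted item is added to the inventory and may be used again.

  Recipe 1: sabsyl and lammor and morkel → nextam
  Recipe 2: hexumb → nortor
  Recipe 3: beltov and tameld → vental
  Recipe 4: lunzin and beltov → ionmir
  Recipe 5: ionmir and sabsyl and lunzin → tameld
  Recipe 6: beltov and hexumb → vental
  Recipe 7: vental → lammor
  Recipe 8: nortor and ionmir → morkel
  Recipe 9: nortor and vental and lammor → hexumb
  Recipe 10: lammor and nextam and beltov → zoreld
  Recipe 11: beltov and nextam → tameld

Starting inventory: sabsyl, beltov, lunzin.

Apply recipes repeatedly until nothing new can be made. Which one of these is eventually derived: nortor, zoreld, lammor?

lunzin and beltov → ionmir (Recipe 4).
Using Recipe 5, ionmir, sabsyl, and lunzin make tameld.
beltov and tameld → vental (Recipe 3).
vental → lammor (Recipe 7).
zoreld would need lammor, nextam, and beltov (Recipe 10), but nextam is never obtained. nortor would need hexumb (Recipe 2), but hexumb is never obtained.

lammor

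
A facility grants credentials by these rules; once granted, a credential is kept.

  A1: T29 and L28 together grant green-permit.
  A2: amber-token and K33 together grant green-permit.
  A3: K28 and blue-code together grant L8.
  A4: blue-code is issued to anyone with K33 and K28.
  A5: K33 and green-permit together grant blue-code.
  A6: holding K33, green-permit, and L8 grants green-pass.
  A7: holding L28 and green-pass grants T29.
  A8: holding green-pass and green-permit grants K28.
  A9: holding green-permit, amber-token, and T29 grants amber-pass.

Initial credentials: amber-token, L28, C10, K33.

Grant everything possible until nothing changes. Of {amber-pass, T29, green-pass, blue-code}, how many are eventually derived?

1

Holding amber-token and K33 grants green-permit (A2).
Holding K33 and green-permit grants blue-code (A5).
amber-pass would need green-permit, amber-token, and T29 (A9), but T29 is never granted.
T29 would need L28 and green-pass (A7), but green-pass is never granted.
green-pass would need K33, green-permit, and L8 (A6), but L8 is never granted.
blue-code: reached.
Reached: blue-code — 1 of the 4.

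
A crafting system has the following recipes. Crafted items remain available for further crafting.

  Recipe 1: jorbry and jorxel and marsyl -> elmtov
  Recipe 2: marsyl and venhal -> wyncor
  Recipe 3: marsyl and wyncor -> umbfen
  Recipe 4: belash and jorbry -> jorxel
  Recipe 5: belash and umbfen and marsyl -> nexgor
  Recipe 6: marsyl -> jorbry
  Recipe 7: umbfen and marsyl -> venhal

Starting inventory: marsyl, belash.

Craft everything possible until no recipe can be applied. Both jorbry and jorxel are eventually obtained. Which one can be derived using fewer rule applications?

jorbry: marsyl -> jorbry (Recipe 6). [1 rule application]
jorxel: marsyl -> jorbry (Recipe 6). Using Recipe 4, belash and jorbry make jorxel. [2 rule applications]
jorbry needs fewer.

jorbry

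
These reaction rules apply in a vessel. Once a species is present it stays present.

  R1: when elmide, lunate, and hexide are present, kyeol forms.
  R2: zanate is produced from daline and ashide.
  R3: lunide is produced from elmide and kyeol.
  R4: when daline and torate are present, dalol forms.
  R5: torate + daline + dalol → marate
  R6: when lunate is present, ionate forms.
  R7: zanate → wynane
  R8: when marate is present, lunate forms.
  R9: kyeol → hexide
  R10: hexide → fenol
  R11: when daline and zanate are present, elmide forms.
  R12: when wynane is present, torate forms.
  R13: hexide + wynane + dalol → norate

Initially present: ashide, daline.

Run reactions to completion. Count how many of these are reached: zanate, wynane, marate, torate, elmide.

5

daline and ashide present → zanate forms (R2).
zanate present → wynane forms (R7).
daline and zanate present → elmide forms (R11).
wynane present → torate forms (R12).
daline and torate present → dalol forms (R4).
torate, daline, and dalol present → marate forms (R5).
zanate: reached.
wynane: reached.
marate: reached.
torate: reached.
elmide: reached.
All 5 are reached.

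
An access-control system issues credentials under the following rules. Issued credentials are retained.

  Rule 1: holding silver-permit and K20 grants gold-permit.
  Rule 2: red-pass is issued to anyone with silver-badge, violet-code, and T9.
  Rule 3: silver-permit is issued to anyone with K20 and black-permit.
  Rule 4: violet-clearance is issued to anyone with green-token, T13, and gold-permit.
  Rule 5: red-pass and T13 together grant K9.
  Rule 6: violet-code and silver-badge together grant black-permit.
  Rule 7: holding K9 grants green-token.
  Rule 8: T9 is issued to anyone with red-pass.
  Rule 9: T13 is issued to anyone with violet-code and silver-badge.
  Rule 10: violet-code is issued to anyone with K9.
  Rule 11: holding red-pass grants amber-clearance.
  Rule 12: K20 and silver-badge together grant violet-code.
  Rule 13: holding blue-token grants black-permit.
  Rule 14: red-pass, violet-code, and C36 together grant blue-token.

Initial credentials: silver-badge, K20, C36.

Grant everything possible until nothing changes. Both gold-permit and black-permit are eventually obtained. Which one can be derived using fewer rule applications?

black-permit: Holding K20 and silver-badge grants violet-code (Rule 12). Holding violet-code and silver-badge grants black-permit (Rule 6). [2 rule applications]
gold-permit: Holding K20 and silver-badge grants violet-code (Rule 12). Holding violet-code and silver-badge grants black-permit (Rule 6). Holding K20 and black-permit grants silver-permit (Rule 3). Holding silver-permit and K20 grants gold-permit (Rule 1). [4 rule applications]
black-permit needs fewer.

black-permit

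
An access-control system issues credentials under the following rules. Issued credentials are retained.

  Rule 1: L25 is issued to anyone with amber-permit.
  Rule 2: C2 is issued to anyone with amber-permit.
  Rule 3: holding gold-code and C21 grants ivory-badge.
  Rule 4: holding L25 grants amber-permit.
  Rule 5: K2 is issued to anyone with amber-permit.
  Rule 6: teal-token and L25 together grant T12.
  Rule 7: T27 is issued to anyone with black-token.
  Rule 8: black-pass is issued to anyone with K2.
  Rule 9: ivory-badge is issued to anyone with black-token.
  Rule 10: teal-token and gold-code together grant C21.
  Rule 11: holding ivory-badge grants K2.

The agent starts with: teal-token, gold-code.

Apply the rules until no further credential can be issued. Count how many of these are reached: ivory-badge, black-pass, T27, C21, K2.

4

Holding teal-token and gold-code grants C21 (Rule 10).
Holding gold-code and C21 grants ivory-badge (Rule 3).
Holding ivory-badge grants K2 (Rule 11).
Holding K2 grants black-pass (Rule 8).
ivory-badge: reached.
black-pass: reached.
T27 would need black-token (Rule 7), but black-token is never granted.
C21: reached.
K2: reached.
Reached: ivory-badge, black-pass, C21, and K2 — 4 of the 5.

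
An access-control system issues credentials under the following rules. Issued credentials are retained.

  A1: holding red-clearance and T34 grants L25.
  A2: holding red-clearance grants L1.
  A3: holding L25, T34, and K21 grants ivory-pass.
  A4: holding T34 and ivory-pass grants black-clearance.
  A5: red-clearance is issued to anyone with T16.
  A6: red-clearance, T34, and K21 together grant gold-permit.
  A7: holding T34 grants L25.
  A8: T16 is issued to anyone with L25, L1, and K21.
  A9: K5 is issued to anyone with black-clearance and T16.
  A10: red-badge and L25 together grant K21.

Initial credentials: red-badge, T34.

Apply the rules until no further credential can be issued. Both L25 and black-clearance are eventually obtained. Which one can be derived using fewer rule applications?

L25

L25: Holding T34 grants L25 (A7). [1 rule application]
black-clearance: Holding T34 grants L25 (A7). Holding red-badge and L25 grants K21 (A10). Holding L25, T34, and K21 grants ivory-pass (A3). Holding T34 and ivory-pass grants black-clearance (A4). [4 rule applications]
L25 needs fewer.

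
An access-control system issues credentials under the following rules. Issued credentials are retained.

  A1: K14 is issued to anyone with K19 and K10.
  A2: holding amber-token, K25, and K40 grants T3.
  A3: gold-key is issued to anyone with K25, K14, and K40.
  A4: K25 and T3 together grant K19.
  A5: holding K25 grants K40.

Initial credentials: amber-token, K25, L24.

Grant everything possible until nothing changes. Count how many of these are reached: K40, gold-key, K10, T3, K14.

2

Holding K25 grants K40 (A5).
Holding amber-token, K25, and K40 grants T3 (A2).
K40: reached.
gold-key would need K25, K14, and K40 (A3), but K14 is never granted.
No rule produces K10, and it is not given.
T3: reached.
K14 would need K19 and K10 (A1), but K10 is never granted.
Reached: K40 and T3 — 2 of the 5.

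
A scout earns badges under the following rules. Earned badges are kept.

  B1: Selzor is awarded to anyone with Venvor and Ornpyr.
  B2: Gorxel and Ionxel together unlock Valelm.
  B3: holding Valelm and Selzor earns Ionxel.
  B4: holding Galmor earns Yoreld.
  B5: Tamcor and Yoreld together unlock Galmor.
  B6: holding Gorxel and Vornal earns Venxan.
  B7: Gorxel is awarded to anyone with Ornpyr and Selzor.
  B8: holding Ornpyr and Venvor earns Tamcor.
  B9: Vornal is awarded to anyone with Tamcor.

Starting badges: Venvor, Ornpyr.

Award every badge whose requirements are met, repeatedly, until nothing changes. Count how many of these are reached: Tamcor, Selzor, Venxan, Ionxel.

3

With Ornpyr and Venvor, Tamcor is earned (B8).
With Venvor and Ornpyr, Selzor is earned (B1).
With Tamcor, Vornal is earned (B9).
With Ornpyr and Selzor, Gorxel is earned (B7).
With Gorxel and Vornal, Venxan is earned (B6).
Tamcor: reached.
Selzor: reached.
Venxan: reached.
Ionxel would need Valelm and Selzor (B3), but Valelm is never earned.
Reached: Tamcor, Selzor, and Venxan — 3 of the 4.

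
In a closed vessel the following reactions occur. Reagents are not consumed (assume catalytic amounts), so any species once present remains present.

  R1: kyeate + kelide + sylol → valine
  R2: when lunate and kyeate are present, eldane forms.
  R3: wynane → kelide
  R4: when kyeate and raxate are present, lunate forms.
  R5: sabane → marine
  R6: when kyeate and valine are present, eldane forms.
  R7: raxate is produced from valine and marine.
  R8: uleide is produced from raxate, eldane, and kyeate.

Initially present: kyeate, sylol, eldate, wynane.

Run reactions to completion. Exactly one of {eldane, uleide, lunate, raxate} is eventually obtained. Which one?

wynane present → kelide forms (R3).
kyeate, kelide, and sylol present → valine forms (R1).
kyeate and valine present → eldane forms (R6).
lunate would need kyeate and raxate (R4), but raxate never forms. raxate would need valine and marine (R7), but marine never forms. uleide would need raxate, eldane, and kyeate (R8), but raxate never forms.

eldane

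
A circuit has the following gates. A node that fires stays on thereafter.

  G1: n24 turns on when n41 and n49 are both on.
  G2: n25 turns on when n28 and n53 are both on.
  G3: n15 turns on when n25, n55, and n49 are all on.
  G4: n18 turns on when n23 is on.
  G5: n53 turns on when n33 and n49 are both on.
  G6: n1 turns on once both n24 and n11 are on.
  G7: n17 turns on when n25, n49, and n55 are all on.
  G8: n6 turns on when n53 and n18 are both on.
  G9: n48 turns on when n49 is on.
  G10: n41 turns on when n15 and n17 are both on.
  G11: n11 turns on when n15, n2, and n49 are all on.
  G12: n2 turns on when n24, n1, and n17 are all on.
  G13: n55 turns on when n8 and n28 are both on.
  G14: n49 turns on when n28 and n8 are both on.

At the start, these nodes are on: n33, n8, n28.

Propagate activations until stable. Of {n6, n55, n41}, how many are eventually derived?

2

G14: n28 and n8 on → n49 on.
G13: n8 and n28 on → n55 on.
n33 and n49 are on, so n53 turns on (G5).
G2: n28 and n53 on → n25 on.
G7: n25, n49, and n55 on → n17 on.
G3: n25, n55, and n49 on → n15 on.
n15 and n17 are on, so n41 turns on (G10).
n6 would need n53 and n18 (G8), but n18 never turns on.
n55: reached.
n41: reached.
Reached: n55 and n41 — 2 of the 3.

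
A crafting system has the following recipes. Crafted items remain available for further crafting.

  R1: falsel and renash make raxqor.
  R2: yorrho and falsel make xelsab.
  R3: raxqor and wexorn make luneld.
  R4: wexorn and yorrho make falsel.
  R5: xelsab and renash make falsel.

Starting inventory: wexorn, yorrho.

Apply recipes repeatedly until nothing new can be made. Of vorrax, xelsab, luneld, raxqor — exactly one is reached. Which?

xelsab

wexorn and yorrho → falsel (R4).
yorrho and falsel → xelsab (R2).
raxqor would need falsel and renash (R1), but renash is never obtained. luneld would need raxqor and wexorn (R3), but raxqor is never obtained. No rule produces vorrax, and it is not given.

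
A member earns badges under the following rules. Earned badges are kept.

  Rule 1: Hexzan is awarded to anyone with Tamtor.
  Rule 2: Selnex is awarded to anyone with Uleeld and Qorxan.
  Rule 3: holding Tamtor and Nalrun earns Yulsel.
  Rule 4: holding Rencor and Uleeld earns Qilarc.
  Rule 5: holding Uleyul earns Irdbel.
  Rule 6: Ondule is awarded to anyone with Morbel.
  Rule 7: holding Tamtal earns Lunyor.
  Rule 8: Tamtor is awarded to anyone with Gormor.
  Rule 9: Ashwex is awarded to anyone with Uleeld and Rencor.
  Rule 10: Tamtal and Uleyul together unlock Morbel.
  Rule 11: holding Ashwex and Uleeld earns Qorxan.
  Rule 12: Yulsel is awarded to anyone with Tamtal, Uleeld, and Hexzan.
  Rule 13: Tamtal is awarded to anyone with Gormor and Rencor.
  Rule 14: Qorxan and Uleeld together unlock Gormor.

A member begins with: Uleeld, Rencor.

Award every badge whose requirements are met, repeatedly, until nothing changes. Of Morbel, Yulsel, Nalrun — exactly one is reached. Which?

Yulsel

With Uleeld and Rencor, Ashwex is earned (Rule 9).
With Ashwex and Uleeld, Qorxan is earned (Rule 11).
With Qorxan and Uleeld, Gormor is earned (Rule 14).
With Gormor, Tamtor is earned (Rule 8).
With Gormor and Rencor, Tamtal is earned (Rule 13).
With Tamtor, Hexzan is earned (Rule 1).
With Tamtal, Uleeld, and Hexzan, Yulsel is earned (Rule 12).
Morbel would need Tamtal and Uleyul (Rule 10), but Uleyul is never earned. No rule produces Nalrun, and it is not given.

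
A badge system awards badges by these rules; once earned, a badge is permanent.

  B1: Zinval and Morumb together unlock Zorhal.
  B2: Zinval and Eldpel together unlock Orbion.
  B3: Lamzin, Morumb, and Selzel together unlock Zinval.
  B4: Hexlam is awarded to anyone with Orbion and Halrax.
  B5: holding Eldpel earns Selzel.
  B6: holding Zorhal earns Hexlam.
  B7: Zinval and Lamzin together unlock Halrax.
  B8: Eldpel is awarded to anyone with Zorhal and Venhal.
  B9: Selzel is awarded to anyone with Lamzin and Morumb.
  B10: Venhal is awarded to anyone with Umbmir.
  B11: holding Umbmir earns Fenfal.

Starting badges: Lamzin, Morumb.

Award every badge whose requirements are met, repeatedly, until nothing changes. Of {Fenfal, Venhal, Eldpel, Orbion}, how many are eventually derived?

Fenfal would need Umbmir (B11), but Umbmir is never earned.
Venhal would need Umbmir (B10), but Umbmir is never earned.
Eldpel would need Zorhal and Venhal (B8), but Venhal is never earned.
Orbion would need Zinval and Eldpel (B2), but Eldpel is never earned.
None of the 4 are reached.

0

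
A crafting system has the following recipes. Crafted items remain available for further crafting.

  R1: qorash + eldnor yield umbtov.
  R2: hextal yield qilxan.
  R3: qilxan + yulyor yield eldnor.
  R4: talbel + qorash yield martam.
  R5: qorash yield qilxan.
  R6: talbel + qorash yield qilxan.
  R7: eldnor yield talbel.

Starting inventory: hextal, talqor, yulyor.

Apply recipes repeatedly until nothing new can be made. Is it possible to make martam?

No

martam would need talbel and qorash (R4), but qorash is never obtained.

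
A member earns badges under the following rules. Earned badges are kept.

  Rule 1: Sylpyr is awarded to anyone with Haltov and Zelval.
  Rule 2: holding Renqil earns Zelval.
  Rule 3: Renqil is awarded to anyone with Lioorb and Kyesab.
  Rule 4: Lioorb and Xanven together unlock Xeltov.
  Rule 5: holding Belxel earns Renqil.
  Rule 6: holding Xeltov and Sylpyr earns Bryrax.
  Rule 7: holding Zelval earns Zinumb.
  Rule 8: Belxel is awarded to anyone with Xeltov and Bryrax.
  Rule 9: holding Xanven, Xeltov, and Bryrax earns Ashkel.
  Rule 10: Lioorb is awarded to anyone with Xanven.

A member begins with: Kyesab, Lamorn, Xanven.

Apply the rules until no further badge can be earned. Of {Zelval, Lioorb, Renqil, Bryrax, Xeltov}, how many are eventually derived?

4

With Xanven, Lioorb is earned (Rule 10).
With Lioorb and Kyesab, Renqil is earned (Rule 3).
With Lioorb and Xanven, Xeltov is earned (Rule 4).
With Renqil, Zelval is earned (Rule 2).
Zelval: reached.
Lioorb: reached.
Renqil: reached.
Bryrax would need Xeltov and Sylpyr (Rule 6), but Sylpyr is never earned.
Xeltov: reached.
Reached: Zelval, Lioorb, Renqil, and Xeltov — 4 of the 5.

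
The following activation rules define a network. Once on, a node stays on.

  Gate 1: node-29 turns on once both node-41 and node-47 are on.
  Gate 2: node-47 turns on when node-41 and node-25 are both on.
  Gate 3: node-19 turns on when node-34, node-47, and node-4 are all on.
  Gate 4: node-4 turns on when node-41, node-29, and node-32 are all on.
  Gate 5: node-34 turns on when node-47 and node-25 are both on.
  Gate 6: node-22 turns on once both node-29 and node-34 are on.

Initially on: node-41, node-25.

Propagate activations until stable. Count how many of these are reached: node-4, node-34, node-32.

node-41 and node-25 are on, so node-47 turns on (Gate 2).
Gate 5: node-47 and node-25 on → node-34 on.
node-4 would need node-41, node-29, and node-32 (Gate 4), but node-32 never turns on.
node-34: reached.
No rule produces node-32, and it is not given.
Reached: node-34 — 1 of the 3.

1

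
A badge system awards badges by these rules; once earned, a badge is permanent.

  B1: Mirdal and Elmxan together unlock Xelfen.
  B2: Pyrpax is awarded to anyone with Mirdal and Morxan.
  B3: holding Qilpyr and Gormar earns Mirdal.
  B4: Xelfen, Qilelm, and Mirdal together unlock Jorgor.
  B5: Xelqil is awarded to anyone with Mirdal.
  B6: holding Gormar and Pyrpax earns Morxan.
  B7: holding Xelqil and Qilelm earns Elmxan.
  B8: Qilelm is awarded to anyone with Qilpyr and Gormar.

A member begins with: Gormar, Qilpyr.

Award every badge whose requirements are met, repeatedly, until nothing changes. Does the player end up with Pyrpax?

No

Pyrpax would need Mirdal and Morxan (B2), but Morxan is never earned.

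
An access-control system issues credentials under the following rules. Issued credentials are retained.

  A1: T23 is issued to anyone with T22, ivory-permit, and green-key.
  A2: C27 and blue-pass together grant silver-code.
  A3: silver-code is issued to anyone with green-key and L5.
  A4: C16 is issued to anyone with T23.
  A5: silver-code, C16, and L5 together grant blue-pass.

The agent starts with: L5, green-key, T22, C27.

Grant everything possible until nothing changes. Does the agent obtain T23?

No

T23 would need T22, ivory-permit, and green-key (A1), but ivory-permit is never granted.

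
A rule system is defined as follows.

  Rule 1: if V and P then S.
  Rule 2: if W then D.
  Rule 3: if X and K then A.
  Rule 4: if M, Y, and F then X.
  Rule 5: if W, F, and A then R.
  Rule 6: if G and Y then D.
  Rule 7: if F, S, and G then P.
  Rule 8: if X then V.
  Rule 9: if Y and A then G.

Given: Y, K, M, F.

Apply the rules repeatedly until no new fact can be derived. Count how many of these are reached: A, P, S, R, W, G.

M, Y, and F hold, so X follows (Rule 4).
From X and K, Rule 3 gives A.
Y and A hold, so G follows (Rule 9).
A: reached.
P would need F, S, and G (Rule 7), but S is never established.
S would need V and P (Rule 1), but P is never established.
R would need W, F, and A (Rule 5), but W is never established.
No rule produces W, and it is not given.
G: reached.
Reached: A and G — 2 of the 6.

2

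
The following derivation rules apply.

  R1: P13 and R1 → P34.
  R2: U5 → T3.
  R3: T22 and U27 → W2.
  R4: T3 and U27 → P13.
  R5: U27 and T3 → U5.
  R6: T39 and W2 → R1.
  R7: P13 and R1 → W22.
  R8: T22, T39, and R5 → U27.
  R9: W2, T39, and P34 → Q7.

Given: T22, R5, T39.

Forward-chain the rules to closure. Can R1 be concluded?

Yes

T22, T39, and R5 hold, so U27 follows (R8).
From T22 and U27, R3 gives W2.
T39 and W2 hold, so R1 follows (R6).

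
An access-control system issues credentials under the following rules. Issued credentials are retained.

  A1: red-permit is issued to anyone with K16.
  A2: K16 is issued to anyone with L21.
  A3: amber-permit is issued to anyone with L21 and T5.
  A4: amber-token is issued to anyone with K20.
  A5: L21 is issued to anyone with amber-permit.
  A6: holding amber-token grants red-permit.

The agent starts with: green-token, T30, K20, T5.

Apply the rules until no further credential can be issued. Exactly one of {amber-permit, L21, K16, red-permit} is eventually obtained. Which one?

red-permit

Holding K20 grants amber-token (A4).
Holding amber-token grants red-permit (A6).
amber-permit would need L21 and T5 (A3), but L21 is never granted. L21 would need amber-permit (A5), but amber-permit is never granted. K16 would need L21 (A2), but L21 is never granted.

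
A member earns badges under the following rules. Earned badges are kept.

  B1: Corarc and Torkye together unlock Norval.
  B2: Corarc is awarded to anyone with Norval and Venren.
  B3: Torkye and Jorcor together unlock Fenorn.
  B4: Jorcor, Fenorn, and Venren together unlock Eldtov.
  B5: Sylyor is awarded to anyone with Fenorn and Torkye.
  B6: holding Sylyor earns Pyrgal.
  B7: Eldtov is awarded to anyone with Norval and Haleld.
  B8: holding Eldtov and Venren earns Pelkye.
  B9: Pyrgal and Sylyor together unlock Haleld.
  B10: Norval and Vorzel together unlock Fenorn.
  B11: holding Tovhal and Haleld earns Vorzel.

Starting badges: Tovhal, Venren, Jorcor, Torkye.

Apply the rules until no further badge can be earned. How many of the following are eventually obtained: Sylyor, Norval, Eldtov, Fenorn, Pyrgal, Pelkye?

With Torkye and Jorcor, Fenorn is earned (B3).
With Fenorn and Torkye, Sylyor is earned (B5).
With Jorcor, Fenorn, and Venren, Eldtov is earned (B4).
With Sylyor, Pyrgal is earned (B6).
With Eldtov and Venren, Pelkye is earned (B8).
Sylyor: reached.
Norval would need Corarc and Torkye (B1), but Corarc is never earned.
Eldtov: reached.
Fenorn: reached.
Pyrgal: reached.
Pelkye: reached.
Reached: Sylyor, Eldtov, Fenorn, Pyrgal, and Pelkye — 5 of the 6.

5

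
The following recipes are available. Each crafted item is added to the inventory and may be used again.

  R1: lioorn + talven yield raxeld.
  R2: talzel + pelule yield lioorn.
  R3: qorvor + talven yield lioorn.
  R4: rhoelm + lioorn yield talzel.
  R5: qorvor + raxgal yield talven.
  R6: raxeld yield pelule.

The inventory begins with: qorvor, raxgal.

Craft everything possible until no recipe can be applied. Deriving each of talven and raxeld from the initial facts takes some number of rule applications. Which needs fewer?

talven

talven: qorvor + raxgal → talven (R5). [1 rule application]
raxeld: qorvor + raxgal → talven (R5). qorvor + talven → lioorn (R3). lioorn + talven → raxeld (R1). [3 rule applications]
talven needs fewer.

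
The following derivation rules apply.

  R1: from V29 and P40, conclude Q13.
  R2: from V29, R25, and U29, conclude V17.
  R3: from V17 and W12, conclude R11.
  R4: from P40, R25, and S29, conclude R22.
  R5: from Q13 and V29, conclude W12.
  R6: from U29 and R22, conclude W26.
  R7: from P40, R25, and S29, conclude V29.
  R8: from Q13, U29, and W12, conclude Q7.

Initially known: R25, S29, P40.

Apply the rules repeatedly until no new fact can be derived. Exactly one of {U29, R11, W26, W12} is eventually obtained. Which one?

P40, R25, and S29 hold, so V29 follows (R7).
V29 and P40 hold, so Q13 follows (R1).
Q13 and V29 hold, so W12 follows (R5).
R11 would need V17 and W12 (R3), but V17 is never established. W26 would need U29 and R22 (R6), but U29 is never established. No rule produces U29, and it is not given.

W12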